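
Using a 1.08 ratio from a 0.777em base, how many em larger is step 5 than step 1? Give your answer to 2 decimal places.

0.30em

Step 1: 0.777 × 1.08 = 0.8392em
Step 5: 0.777 × 1.08⁵ = 1.1417em
Difference: 1.1417 − 0.8392 = 0.3025em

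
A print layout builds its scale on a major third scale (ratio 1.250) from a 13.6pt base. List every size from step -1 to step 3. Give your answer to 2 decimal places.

10.88pt, 13.60pt, 17.00pt, 21.25pt, 26.56pt

Step -1: 13.6 ÷ 1.250 = 10.88
Step 0: 13.6pt
Step 1: 13.6 × 1.250 = 17.00
Step 2: 13.6 × 1.250² = 21.25
Step 3: 13.6 × 1.250³ = 26.56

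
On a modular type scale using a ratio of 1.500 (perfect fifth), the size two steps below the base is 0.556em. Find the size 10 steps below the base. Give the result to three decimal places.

0.022em

Moving from step -2 to step -10 is 8 steps down, so divide by r⁸.
0.556 ÷ 1.500⁸ = 0.556 ÷ 25.62891 ≈ 0.022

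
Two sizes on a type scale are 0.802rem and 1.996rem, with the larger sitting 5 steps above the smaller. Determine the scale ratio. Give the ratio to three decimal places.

1.200

r⁵ = 1.996 / 0.802, so r = (1.996/0.802)^(1/5).
r = 2.4888^(1/5) ≈ 1.2000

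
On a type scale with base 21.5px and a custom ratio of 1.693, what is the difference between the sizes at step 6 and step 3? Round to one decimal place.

401.9px

Step 3: 21.5 × 1.693³ = 104.330px
Step 6: 21.5 × 1.693⁶ = 506.268px
Difference: 506.268 − 104.330 = 401.938px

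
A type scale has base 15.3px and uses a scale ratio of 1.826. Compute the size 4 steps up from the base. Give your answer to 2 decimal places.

170.10px

15.3 × 1.826⁴ = 15.3 × 11.11740 ≈ 170.10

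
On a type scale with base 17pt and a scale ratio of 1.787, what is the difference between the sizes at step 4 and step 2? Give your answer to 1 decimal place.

119.1pt

Step 2: 17.0 × 1.787² = 54.287pt
Step 4: 17.0 × 1.787⁴ = 173.359pt
Difference: 173.359 − 54.287 = 119.072pt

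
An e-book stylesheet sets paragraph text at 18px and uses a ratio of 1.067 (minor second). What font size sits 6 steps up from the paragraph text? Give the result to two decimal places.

26.56px

A modular type scale is a geometric sequence: sizeₙ = base × rⁿ.
18.0 × 1.067⁶ = 18.0 × 1.47566 ≈ 26.56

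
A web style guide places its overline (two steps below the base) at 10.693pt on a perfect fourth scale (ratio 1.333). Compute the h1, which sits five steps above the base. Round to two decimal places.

79.97pt

10.693 × 1.333⁷ = 10.693 × 7.47844 ≈ 79.967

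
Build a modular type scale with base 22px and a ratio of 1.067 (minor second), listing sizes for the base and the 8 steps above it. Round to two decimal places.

Step 0: 22px
Step 1: 22.0 × 1.067 = 23.47
Step 2: 22.0 × 1.067² = 25.05
Step 3: 22.0 × 1.067³ = 26.72
Step 4: 22.0 × 1.067⁴ = 28.52
Step 5: 22.0 × 1.067⁵ = 30.43
Step 6: 22.0 × 1.067⁶ = 32.46
Step 7: 22.0 × 1.067⁷ = 34.64
Step 8: 22.0 × 1.067⁸ = 36.96

22.00px, 23.47px, 25.05px, 26.72px, 28.52px, 30.43px, 32.46px, 34.64px, 36.96px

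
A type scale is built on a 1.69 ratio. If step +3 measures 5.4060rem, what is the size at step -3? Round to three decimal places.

0.232rem

5.4060 ÷ 1.69⁶ = 5.4060 ÷ 23.29809 ≈ 0.232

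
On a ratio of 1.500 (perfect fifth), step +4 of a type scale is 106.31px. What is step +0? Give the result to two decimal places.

106.31 ÷ 1.500⁴ = 106.31 ÷ 5.06250 ≈ 21.000

21.00px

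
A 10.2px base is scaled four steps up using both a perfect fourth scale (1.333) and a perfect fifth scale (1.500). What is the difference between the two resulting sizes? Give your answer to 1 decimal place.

Perfect fourth: 10.2 × 1.333⁴ = 32.205px
Perfect fifth: 10.2 × 1.500⁴ = 51.637px
Difference: 51.637 − 32.205 = 19.432px

19.4px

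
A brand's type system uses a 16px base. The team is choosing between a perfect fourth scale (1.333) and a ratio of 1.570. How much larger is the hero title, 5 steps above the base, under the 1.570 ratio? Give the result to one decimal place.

Perfect fourth: 16.0 × 1.333⁵ = 67.340px
At 1.570: 16.0 × 1.570⁵ = 152.622px
Difference: 152.622 − 67.340 = 85.282px

85.3px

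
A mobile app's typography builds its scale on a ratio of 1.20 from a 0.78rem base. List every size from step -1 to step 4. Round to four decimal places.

Step -1: 0.78 ÷ 1.20 = 0.6500
Step 0: 0.78rem
Step 1: 0.78 × 1.20 = 0.9360
Step 2: 0.78 × 1.20² = 1.1232
Step 3: 0.78 × 1.20³ = 1.3478
Step 4: 0.78 × 1.20⁴ = 1.6174

0.6500rem, 0.7800rem, 0.9360rem, 1.1232rem, 1.3478rem, 1.6174rem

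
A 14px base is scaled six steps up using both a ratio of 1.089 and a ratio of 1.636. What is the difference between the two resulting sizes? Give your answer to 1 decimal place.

At 1.089: 14.0 × 1.089⁶ = 23.350px
At 1.636: 14.0 × 1.636⁶ = 268.428px
Difference: 268.428 − 23.350 = 245.078px

245.1px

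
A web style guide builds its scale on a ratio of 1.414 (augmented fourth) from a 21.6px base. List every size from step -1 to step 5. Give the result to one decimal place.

15.3px, 21.6px, 30.5px, 43.2px, 61.1px, 86.3px, 122.1px

Step -1: 21.6 ÷ 1.414 = 15.3
Step 0: 21.6px
Step 1: 21.6 × 1.414 = 30.5
Step 2: 21.6 × 1.414² = 43.2
Step 3: 21.6 × 1.414³ = 61.1
Step 4: 21.6 × 1.414⁴ = 86.3
Step 5: 21.6 × 1.414⁵ = 122.1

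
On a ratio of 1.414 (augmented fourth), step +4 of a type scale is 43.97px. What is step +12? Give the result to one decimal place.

702.7px

43.97 × 1.414⁸ = 43.97 × 15.98068 ≈ 702.671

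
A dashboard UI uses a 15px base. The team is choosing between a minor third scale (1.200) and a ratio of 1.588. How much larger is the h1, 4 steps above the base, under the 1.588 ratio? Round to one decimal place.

64.3px

Minor third: 15.0 × 1.200⁴ = 31.104px
At 1.588: 15.0 × 1.588⁴ = 95.388px
Difference: 95.388 − 31.104 = 64.284px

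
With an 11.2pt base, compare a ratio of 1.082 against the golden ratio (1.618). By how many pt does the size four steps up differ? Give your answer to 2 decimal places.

At 1.082: 11.2 × 1.082⁴ = 15.3507pt
Golden ratio: 11.2 × 1.618⁴ = 76.7595pt
Difference: 76.7595 − 15.3507 = 61.4088pt

61.41pt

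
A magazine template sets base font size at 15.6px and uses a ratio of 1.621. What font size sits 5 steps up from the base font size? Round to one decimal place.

Every step multiplies by the scale ratio.
15.6 × 1.621⁵ = 15.6 × 11.19219 ≈ 174.60

174.6px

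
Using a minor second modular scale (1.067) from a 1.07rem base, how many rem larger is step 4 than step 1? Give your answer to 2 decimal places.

0.25rem

Step 1: 1.07 × 1.067 = 1.1417rem
Step 4: 1.07 × 1.067⁴ = 1.3869rem
Difference: 1.3869 − 1.1417 = 0.2452rem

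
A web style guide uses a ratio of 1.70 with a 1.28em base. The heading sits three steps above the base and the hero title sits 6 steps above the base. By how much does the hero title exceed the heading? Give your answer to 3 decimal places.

24.607em

Step 3: 1.28 × 1.70³ = 6.28864em
Step 6: 1.28 × 1.70⁶ = 30.89609em
Difference: 30.89609 − 6.28864 = 24.60745em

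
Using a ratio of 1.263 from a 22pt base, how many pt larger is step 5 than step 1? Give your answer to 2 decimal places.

Step 1: 22.0 × 1.263 = 27.7860pt
Step 5: 22.0 × 1.263⁵ = 70.7033pt
Difference: 70.7033 − 27.7860 = 42.9173pt

42.92pt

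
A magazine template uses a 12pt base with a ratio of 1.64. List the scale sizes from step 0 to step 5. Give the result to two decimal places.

12.00pt, 19.68pt, 32.28pt, 52.93pt, 86.81pt, 142.36pt

Step 0: 12pt
Step 1: 12.0 × 1.64 = 19.68
Step 2: 12.0 × 1.64² = 32.28
Step 3: 12.0 × 1.64³ = 52.93
Step 4: 12.0 × 1.64⁴ = 86.81
Step 5: 12.0 × 1.64⁵ = 142.36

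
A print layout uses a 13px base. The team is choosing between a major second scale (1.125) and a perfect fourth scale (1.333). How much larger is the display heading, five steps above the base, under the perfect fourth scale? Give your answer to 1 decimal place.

31.3px

Major second: 13.0 × 1.125⁵ = 23.426px
Perfect fourth: 13.0 × 1.333⁵ = 54.713px
Difference: 54.713 − 23.426 = 31.287px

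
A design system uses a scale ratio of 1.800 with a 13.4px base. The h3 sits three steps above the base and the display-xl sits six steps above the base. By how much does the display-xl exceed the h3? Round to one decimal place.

Step 3: 13.4 × 1.800³ = 78.149px
Step 6: 13.4 × 1.800⁶ = 455.764px
Difference: 455.764 − 78.149 = 377.615px

377.6px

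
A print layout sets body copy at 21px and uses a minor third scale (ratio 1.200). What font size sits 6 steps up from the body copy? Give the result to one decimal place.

62.7px

Each step on a modular scale multiplies by the ratio, so the size n steps from the base is base × ratioⁿ.
21.0 × 1.200⁶ = 21.0 × 2.98598 ≈ 62.71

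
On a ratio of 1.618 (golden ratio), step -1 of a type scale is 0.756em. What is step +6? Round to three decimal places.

21.947em

Moving from step -1 to step +6 is 7 steps up, so multiply by r⁷.
0.756 × 1.618⁷ = 0.756 × 29.03017 ≈ 21.947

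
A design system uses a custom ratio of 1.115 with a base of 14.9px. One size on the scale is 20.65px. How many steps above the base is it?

3

1.115ⁿ = 20.65 / 14.9 = 1.3859
n = ln(1.3859) / ln(1.115) = 0.3264 / 0.1089 ≈ 3.00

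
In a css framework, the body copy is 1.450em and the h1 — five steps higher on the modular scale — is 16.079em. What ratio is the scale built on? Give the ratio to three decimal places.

The ratio satisfies 1.450 × r⁵ = 16.079, so r = (16.079 / 1.450)^(1/5).
r = 11.0890^(1/5) ≈ 1.6180

1.618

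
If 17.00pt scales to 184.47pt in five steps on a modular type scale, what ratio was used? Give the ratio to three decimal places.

r⁵ = 184.47 / 17.00, so r = (184.47/17.00)^(1/5).
r = 10.8512^(1/5) ≈ 1.6110

1.611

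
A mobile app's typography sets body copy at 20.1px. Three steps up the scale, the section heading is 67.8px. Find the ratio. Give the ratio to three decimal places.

1.500

r³ = 67.8 / 20.1, so r = (67.8/20.1)^(1/3).
r = 3.3731^(1/3) ≈ 1.4997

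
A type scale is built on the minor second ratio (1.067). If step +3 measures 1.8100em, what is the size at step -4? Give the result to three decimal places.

Moving from step +3 to step -4 is 7 steps down, so divide by r⁷.
1.8100 ÷ 1.067⁷ = 1.8100 ÷ 1.57453 ≈ 1.150

1.150em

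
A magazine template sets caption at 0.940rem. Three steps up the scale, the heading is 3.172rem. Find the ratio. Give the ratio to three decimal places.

1.500

The ratio satisfies 0.940 × r³ = 3.172, so r = (3.172 / 0.940)^(1/3).
r = 3.3745^(1/3) ≈ 1.4999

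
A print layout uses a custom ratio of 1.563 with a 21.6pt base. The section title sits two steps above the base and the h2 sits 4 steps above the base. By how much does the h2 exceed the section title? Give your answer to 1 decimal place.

76.1pt

Step 2: 21.6 × 1.563² = 52.768pt
Step 4: 21.6 × 1.563⁴ = 128.911pt
Difference: 128.911 − 52.768 = 76.143pt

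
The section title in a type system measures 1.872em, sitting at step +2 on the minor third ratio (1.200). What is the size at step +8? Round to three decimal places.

5.590em

1.872 × 1.200⁶ = 1.872 × 2.98598 ≈ 5.590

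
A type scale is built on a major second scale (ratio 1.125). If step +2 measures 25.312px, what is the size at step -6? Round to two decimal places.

9.87px

Moving from step +2 to step -6 is 8 steps down, so divide by r⁸.
25.312 ÷ 1.125⁸ = 25.312 ÷ 2.56578 ≈ 9.865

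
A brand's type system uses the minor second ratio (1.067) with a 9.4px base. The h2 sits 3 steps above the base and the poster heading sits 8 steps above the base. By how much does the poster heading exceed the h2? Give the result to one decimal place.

Step 3: 9.4 × 1.067³ = 11.419px
Step 8: 9.4 × 1.067⁸ = 15.792px
Difference: 15.792 − 11.419 = 4.373px

4.4px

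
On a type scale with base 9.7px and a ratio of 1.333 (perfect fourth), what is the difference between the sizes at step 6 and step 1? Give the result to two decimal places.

41.49px

Step 1: 9.7 × 1.333 = 12.9301px
Step 6: 9.7 × 1.333⁶ = 54.4193px
Difference: 54.4193 − 12.9301 = 41.4892px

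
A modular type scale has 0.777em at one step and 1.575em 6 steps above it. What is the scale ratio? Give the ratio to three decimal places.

1.125

The ratio satisfies 0.777 × r⁶ = 1.575, so r = (1.575 / 0.777)^(1/6).
r = 2.0270^(1/6) ≈ 1.1250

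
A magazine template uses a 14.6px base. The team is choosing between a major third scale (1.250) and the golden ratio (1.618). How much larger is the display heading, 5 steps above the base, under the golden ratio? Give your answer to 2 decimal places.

Major third: 14.6 × 1.250⁵ = 44.5557px
Golden ratio: 14.6 × 1.618⁵ = 161.8995px
Difference: 161.8995 − 44.5557 = 117.3438px

117.34px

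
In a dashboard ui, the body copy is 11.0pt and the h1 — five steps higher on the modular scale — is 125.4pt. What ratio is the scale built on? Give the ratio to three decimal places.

1.627

r⁵ = 125.4 / 11.0, so r = (125.4/11.0)^(1/5).
r = 11.4000^(1/5) ≈ 1.6270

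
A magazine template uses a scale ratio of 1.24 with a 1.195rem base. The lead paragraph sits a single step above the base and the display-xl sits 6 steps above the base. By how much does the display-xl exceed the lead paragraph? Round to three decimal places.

2.862rem

Step 1: 1.195 × 1.24 = 1.48180rem
Step 6: 1.195 × 1.24⁶ = 4.34408rem
Difference: 4.34408 − 1.48180 = 2.86228rem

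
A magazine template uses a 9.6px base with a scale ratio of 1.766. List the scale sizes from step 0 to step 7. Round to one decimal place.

Step 0: 9.6px
Step 1: 9.6 × 1.766 = 17.0
Step 2: 9.6 × 1.766² = 29.9
Step 3: 9.6 × 1.766³ = 52.9
Step 4: 9.6 × 1.766⁴ = 93.4
Step 5: 9.6 × 1.766⁵ = 164.9
Step 6: 9.6 × 1.766⁶ = 291.2
Step 7: 9.6 × 1.766⁷ = 514.3

9.6px, 17.0px, 29.9px, 52.9px, 93.4px, 164.9px, 291.2px, 514.3px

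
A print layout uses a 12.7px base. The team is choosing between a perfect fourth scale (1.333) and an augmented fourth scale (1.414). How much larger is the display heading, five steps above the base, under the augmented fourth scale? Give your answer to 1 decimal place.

Perfect fourth: 12.7 × 1.333⁵ = 53.451px
Augmented fourth: 12.7 × 1.414⁵ = 71.788px
Difference: 71.788 − 53.451 = 18.337px

18.3px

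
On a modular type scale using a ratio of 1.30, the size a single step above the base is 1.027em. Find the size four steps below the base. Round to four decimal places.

0.2766em

Moving from step +1 to step -4 is 5 steps down, so divide by r⁵.
1.027 ÷ 1.30⁵ = 1.027 ÷ 3.71293 ≈ 0.2766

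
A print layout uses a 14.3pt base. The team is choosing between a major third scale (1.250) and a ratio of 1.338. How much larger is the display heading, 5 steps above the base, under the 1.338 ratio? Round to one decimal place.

Major third: 14.3 × 1.250⁵ = 43.640pt
At 1.338: 14.3 × 1.338⁵ = 61.322pt
Difference: 61.322 − 43.640 = 17.682pt

17.7pt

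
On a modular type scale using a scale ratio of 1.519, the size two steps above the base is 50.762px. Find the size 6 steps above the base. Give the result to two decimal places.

270.25px

50.762 × 1.519⁴ = 50.762 × 5.32391 ≈ 270.253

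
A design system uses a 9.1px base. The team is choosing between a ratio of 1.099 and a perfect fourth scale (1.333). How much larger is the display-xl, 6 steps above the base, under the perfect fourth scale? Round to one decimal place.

At 1.099: 9.1 × 1.099⁶ = 16.033px
Perfect fourth: 9.1 × 1.333⁶ = 51.053px
Difference: 51.053 − 16.033 = 35.020px

35.0px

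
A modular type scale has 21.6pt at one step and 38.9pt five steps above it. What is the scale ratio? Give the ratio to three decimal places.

r⁵ = 38.9 / 21.6, so r = (38.9/21.6)^(1/5).
r = 1.8009^(1/5) ≈ 1.1249

1.125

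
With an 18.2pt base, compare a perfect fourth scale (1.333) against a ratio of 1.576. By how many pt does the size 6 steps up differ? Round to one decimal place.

Perfect fourth: 18.2 × 1.333⁶ = 102.106pt
At 1.576: 18.2 × 1.576⁶ = 278.874pt
Difference: 278.874 − 102.106 = 176.768pt

176.8pt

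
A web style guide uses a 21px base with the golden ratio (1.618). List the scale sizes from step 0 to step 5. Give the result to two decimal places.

21.00px, 33.98px, 54.98px, 88.95px, 143.92px, 232.87px

Step 0: 21px
Step 1: 21.0 × 1.618 = 33.98
Step 2: 21.0 × 1.618² = 54.98
Step 3: 21.0 × 1.618³ = 88.95
Step 4: 21.0 × 1.618⁴ = 143.92
Step 5: 21.0 × 1.618⁵ = 232.87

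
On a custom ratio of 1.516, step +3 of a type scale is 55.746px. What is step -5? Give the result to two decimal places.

55.746 ÷ 1.516⁸ = 55.746 ÷ 27.89932 ≈ 1.998

2.00px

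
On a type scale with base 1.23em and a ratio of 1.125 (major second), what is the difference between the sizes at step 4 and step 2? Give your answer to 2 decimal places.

Step 2: 1.23 × 1.125² = 1.5567em
Step 4: 1.23 × 1.125⁴ = 1.9702em
Difference: 1.9702 − 1.5567 = 0.4135em

0.41em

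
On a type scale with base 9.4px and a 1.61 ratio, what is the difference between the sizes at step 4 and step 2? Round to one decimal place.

Step 2: 9.4 × 1.61² = 24.366px
Step 4: 9.4 × 1.61⁴ = 63.158px
Difference: 63.158 − 24.366 = 38.792px

38.8px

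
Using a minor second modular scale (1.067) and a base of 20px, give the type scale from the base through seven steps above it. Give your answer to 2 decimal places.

Step 0: 20px
Step 1: 20.0 × 1.067 = 21.34
Step 2: 20.0 × 1.067² = 22.77
Step 3: 20.0 × 1.067³ = 24.30
Step 4: 20.0 × 1.067⁴ = 25.92
Step 5: 20.0 × 1.067⁵ = 27.66
Step 6: 20.0 × 1.067⁶ = 29.51
Step 7: 20.0 × 1.067⁷ = 31.49

20.00px, 21.34px, 22.77px, 24.30px, 25.92px, 27.66px, 29.51px, 31.49px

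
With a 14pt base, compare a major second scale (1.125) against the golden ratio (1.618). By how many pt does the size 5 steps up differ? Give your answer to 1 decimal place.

130.0pt

Major second: 14.0 × 1.125⁵ = 25.228pt
Golden ratio: 14.0 × 1.618⁵ = 155.246pt
Difference: 155.246 − 25.228 = 130.018pt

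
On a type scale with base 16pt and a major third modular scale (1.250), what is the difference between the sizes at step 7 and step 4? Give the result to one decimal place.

37.2pt

Step 4: 16.0 × 1.250⁴ = 39.062pt
Step 7: 16.0 × 1.250⁷ = 76.294pt
Difference: 76.294 − 39.062 = 37.232pt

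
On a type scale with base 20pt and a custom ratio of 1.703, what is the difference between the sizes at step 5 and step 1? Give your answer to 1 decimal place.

Step 1: 20.0 × 1.703 = 34.060pt
Step 5: 20.0 × 1.703⁵ = 286.486pt
Difference: 286.486 − 34.060 = 252.426pt

252.4pt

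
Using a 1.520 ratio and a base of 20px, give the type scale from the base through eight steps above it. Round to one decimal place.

Step 0: 20px
Step 1: 20.0 × 1.520 = 30.4
Step 2: 20.0 × 1.520² = 46.2
Step 3: 20.0 × 1.520³ = 70.2
Step 4: 20.0 × 1.520⁴ = 106.8
Step 5: 20.0 × 1.520⁵ = 162.3
Step 6: 20.0 × 1.520⁶ = 246.7
Step 7: 20.0 × 1.520⁷ = 374.9
Step 8: 20.0 × 1.520⁸ = 569.9

20.0px, 30.4px, 46.2px, 70.2px, 106.8px, 162.3px, 246.7px, 374.9px, 569.9px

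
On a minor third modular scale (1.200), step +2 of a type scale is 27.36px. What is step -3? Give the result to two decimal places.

11.00px

Moving from step +2 to step -3 is 5 steps down, so divide by r⁵.
27.36 ÷ 1.200⁵ = 27.36 ÷ 2.48832 ≈ 10.995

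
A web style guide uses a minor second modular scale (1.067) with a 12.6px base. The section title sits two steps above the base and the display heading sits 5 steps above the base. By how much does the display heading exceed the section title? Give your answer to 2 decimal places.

Step 2: 12.6 × 1.067² = 14.3450px
Step 5: 12.6 × 1.067⁵ = 17.4258px
Difference: 17.4258 − 14.3450 = 3.0808px

3.08px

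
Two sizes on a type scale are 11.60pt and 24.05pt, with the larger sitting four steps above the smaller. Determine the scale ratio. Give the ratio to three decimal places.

The ratio satisfies 11.60 × r⁴ = 24.05, so r = (24.05 / 11.60)^(1/4).
r = 2.0733^(1/4) ≈ 1.2000

1.200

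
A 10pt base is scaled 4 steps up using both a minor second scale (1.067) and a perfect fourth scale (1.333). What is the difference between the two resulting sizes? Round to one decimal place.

Minor second: 10.0 × 1.067⁴ = 12.962pt
Perfect fourth: 10.0 × 1.333⁴ = 31.573pt
Difference: 31.573 − 12.962 = 18.611pt

18.6pt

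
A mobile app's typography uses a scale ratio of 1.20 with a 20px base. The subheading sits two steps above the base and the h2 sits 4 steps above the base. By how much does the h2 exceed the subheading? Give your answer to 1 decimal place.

12.7px

Step 2: 20.0 × 1.20² = 28.800px
Step 4: 20.0 × 1.20⁴ = 41.472px
Difference: 41.472 − 28.800 = 12.672px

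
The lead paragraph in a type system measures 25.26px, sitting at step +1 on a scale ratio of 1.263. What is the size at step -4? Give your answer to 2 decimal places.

7.86px

The gap is -4 − (1) = -5 steps, so the factor is 1.263^-5.
25.26 ÷ 1.263⁵ = 25.26 ÷ 3.21378 ≈ 7.860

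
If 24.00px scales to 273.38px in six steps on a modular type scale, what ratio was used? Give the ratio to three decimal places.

r⁶ = 273.38 / 24.00, so r = (273.38/24.00)^(1/6).
r = 11.3908^(1/6) ≈ 1.5000

1.500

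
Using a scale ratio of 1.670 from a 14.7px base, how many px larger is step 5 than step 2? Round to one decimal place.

149.9px

Step 2: 14.7 × 1.670² = 40.997px
Step 5: 14.7 × 1.670⁵ = 190.941px
Difference: 190.941 − 40.997 = 149.944px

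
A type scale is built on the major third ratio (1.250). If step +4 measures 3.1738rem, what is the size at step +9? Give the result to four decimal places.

Moving from step +4 to step +9 is 5 steps up, so multiply by r⁵.
3.1738 × 1.250⁵ = 3.1738 × 3.05176 ≈ 9.6857

9.6857rem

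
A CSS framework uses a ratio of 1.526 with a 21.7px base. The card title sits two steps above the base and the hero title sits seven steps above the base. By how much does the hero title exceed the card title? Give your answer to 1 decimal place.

367.6px

Step 2: 21.7 × 1.526² = 50.532px
Step 7: 21.7 × 1.526⁷ = 418.159px
Difference: 418.159 − 50.532 = 367.627px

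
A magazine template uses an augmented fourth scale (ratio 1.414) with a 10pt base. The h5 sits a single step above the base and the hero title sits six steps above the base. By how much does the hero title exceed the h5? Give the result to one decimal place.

65.8pt

Step 1: 10.0 × 1.414 = 14.140pt
Step 6: 10.0 × 1.414⁶ = 79.928pt
Difference: 79.928 − 14.140 = 65.788pt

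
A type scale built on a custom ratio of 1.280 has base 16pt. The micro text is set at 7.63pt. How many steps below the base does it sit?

1.280ⁿ = 16 / 7.63 = 2.0970
n = ln(2.0970) / ln(1.280) = 0.7405 / 0.2469 ≈ 3.00

3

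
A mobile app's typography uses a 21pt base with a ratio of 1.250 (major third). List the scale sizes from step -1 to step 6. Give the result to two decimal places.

Step -1: 21.0 ÷ 1.250 = 16.80
Step 0: 21pt
Step 1: 21.0 × 1.250 = 26.25
Step 2: 21.0 × 1.250² = 32.81
Step 3: 21.0 × 1.250³ = 41.02
Step 4: 21.0 × 1.250⁴ = 51.27
Step 5: 21.0 × 1.250⁵ = 64.09
Step 6: 21.0 × 1.250⁶ = 80.11

16.80pt, 21.00pt, 26.25pt, 32.81pt, 41.02pt, 51.27pt, 64.09pt, 80.11pt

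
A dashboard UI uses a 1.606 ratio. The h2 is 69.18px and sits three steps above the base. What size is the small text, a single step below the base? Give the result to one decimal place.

10.4px

The gap is -1 − (3) = -4 steps, so the factor is 1.606^-4.
69.18 ÷ 1.606⁴ = 69.18 ÷ 6.65246 ≈ 10.399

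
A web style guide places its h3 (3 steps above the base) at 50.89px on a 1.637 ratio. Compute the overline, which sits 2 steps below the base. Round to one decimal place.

50.89 ÷ 1.637⁵ = 50.89 ÷ 11.75556 ≈ 4.329

4.3px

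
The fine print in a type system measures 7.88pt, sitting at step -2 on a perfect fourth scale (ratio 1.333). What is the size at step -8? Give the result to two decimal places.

1.40pt

The gap is -8 − (-2) = -6 steps, so the factor is 1.333^-6.
7.88 ÷ 1.333⁶ = 7.88 ÷ 5.61023 ≈ 1.405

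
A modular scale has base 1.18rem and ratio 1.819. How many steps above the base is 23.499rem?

5

1.819ⁿ = 23.499 / 1.18 = 19.9144
n = ln(19.9144) / ln(1.819) = 2.9914 / 0.5983 ≈ 5.00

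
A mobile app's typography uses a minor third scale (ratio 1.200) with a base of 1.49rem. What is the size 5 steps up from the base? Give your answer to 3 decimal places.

3.708rem

1.49 × 1.200⁵ = 1.49 × 2.48832 ≈ 3.708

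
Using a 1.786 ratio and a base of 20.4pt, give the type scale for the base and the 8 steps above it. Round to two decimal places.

20.40pt, 36.43pt, 65.07pt, 116.22pt, 207.57pt, 370.71pt, 662.09pt, 1182.50pt, 2111.94pt

Step 0: 20.4pt
Step 1: 20.4 × 1.786 = 36.43
Step 2: 20.4 × 1.786² = 65.07
Step 3: 20.4 × 1.786³ = 116.22
Step 4: 20.4 × 1.786⁴ = 207.57
Step 5: 20.4 × 1.786⁵ = 370.71
Step 6: 20.4 × 1.786⁶ = 662.09
Step 7: 20.4 × 1.786⁷ = 1182.50
Step 8: 20.4 × 1.786⁸ = 2111.94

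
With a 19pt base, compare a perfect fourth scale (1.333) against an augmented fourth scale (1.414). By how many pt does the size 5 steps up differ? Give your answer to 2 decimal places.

27.43pt

Perfect fourth: 19.0 × 1.333⁵ = 79.9658pt
Augmented fourth: 19.0 × 1.414⁵ = 107.3991pt
Difference: 107.3991 − 79.9658 = 27.4333pt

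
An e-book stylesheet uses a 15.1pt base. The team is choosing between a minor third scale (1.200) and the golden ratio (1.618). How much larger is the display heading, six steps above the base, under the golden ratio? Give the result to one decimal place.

Minor third: 15.1 × 1.200⁶ = 45.088pt
Golden ratio: 15.1 × 1.618⁶ = 270.924pt
Difference: 270.924 − 45.088 = 225.836pt

225.8pt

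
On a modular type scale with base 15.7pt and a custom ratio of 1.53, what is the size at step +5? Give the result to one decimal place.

15.7 × 1.53⁵ = 15.7 × 8.38411 ≈ 131.63

131.6pt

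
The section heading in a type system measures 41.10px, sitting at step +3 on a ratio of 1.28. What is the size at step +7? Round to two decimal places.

Moving from step +3 to step +7 is 4 steps up, so multiply by r⁴.
41.10 × 1.28⁴ = 41.10 × 2.68435 ≈ 110.327

110.33px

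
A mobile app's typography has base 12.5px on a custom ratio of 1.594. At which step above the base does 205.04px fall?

1.594ⁿ = 205.04 / 12.5 = 16.4032
n = ln(16.4032) / ln(1.594) = 2.7975 / 0.4662 ≈ 6.00

6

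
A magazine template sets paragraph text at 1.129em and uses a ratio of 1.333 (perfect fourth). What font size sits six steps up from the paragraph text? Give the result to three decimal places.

1.129 × 1.333⁶ = 1.129 × 5.61023 ≈ 6.334

6.334em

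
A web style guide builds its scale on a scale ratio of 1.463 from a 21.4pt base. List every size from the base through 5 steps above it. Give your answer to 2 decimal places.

21.40pt, 31.31pt, 45.80pt, 67.01pt, 98.04pt, 143.43pt

Step 0: 21.4pt
Step 1: 21.4 × 1.463 = 31.31
Step 2: 21.4 × 1.463² = 45.80
Step 3: 21.4 × 1.463³ = 67.01
Step 4: 21.4 × 1.463⁴ = 98.04
Step 5: 21.4 × 1.463⁵ = 143.43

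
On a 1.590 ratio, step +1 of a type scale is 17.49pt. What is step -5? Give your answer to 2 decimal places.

The gap is -5 − (1) = -6 steps, so the factor is 1.590^-6.
17.49 ÷ 1.590⁶ = 17.49 ÷ 16.15782 ≈ 1.082

1.08pt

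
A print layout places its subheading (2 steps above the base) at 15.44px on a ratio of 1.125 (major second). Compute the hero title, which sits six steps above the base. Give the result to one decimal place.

15.44 × 1.125⁴ = 15.44 × 1.60181 ≈ 24.732

24.7px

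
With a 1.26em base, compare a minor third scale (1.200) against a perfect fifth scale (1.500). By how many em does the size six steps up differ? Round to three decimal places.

Minor third: 1.26 × 1.200⁶ = 3.76234em
Perfect fifth: 1.26 × 1.500⁶ = 14.35219em
Difference: 14.35219 − 3.76234 = 10.58985em

10.590em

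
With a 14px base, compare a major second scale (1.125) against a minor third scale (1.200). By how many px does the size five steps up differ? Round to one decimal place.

Major second: 14.0 × 1.125⁵ = 25.228px
Minor third: 14.0 × 1.200⁵ = 34.836px
Difference: 34.836 − 25.228 = 9.608px

9.6px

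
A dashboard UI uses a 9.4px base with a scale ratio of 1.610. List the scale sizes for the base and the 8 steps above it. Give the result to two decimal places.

9.40px, 15.13px, 24.37px, 39.23px, 63.16px, 101.69px, 163.71px, 263.58px, 424.36px

Step 0: 9.4px
Step 1: 9.4 × 1.610 = 15.13
Step 2: 9.4 × 1.610² = 24.37
Step 3: 9.4 × 1.610³ = 39.23
Step 4: 9.4 × 1.610⁴ = 63.16
Step 5: 9.4 × 1.610⁵ = 101.69
Step 6: 9.4 × 1.610⁶ = 163.71
Step 7: 9.4 × 1.610⁷ = 263.58
Step 8: 9.4 × 1.610⁸ = 424.36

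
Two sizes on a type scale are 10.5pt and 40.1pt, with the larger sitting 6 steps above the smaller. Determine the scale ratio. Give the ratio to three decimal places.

1.250

r⁶ = 40.1 / 10.5, so r = (40.1/10.5)^(1/6).
r = 3.8190^(1/6) ≈ 1.2502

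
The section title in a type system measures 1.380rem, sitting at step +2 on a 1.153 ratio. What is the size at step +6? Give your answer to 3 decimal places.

2.439rem

1.380 × 1.153⁴ = 1.380 × 1.76733 ≈ 2.439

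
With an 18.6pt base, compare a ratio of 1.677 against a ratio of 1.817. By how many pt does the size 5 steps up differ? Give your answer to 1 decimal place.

121.7pt

At 1.677: 18.6 × 1.677⁵ = 246.705pt
At 1.817: 18.6 × 1.817⁵ = 368.373pt
Difference: 368.373 − 246.705 = 121.668pt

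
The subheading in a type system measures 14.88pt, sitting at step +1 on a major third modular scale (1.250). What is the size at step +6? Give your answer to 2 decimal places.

14.88 × 1.250⁵ = 14.88 × 3.05176 ≈ 45.410

45.41pt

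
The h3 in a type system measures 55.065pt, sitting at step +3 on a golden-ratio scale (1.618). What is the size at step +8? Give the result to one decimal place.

610.6pt

Moving from step +3 to step +8 is 5 steps up, so multiply by r⁵.
55.065 × 1.618⁵ = 55.065 × 11.08901 ≈ 610.616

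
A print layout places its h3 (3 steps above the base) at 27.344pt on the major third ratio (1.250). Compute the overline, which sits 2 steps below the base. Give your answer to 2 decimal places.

27.344 ÷ 1.250⁵ = 27.344 ÷ 3.05176 ≈ 8.960

8.96pt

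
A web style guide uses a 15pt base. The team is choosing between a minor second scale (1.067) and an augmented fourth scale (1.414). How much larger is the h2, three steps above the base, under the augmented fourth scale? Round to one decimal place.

Minor second: 15.0 × 1.067³ = 18.222pt
Augmented fourth: 15.0 × 1.414³ = 42.407pt
Difference: 42.407 − 18.222 = 24.185pt

24.2pt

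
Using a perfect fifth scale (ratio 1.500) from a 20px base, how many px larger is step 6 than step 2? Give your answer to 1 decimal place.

Step 2: 20.0 × 1.500² = 45.000px
Step 6: 20.0 × 1.500⁶ = 227.812px
Difference: 227.812 − 45.000 = 182.812px

182.8px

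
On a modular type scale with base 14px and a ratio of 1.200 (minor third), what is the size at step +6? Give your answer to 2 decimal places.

A modular type scale is a geometric sequence: sizeₙ = base × rⁿ.
14.0 × 1.200⁶ = 14.0 × 2.98598 ≈ 41.80

41.80px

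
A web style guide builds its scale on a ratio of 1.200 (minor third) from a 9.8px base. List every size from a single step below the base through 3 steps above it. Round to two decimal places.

Step -1: 9.8 ÷ 1.200 = 8.17
Step 0: 9.8px
Step 1: 9.8 × 1.200 = 11.76
Step 2: 9.8 × 1.200² = 14.11
Step 3: 9.8 × 1.200³ = 16.93

8.17px, 9.80px, 11.76px, 14.11px, 16.93px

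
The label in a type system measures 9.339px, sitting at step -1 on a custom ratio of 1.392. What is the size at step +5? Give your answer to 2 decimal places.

Moving from step -1 to step +5 is 6 steps up, so multiply by r⁶.
9.339 × 1.392⁶ = 9.339 × 7.27504 ≈ 67.942

67.94px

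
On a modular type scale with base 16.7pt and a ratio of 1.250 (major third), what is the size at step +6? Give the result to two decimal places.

A modular type scale is a geometric sequence: sizeₙ = base × rⁿ.
16.7 × 1.250⁶ = 16.7 × 3.81470 ≈ 63.71

63.71pt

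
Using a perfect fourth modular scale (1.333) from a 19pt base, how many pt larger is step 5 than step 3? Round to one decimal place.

Step 3: 19.0 × 1.333³ = 45.003pt
Step 5: 19.0 × 1.333⁵ = 79.966pt
Difference: 79.966 − 45.003 = 34.963pt

35.0pt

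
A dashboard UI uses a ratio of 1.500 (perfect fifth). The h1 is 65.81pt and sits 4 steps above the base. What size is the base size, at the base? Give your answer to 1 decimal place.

The gap is 0 − (4) = -4 steps, so the factor is 1.500^-4.
65.81 ÷ 1.500⁴ = 65.81 ÷ 5.06250 ≈ 13.000

13.0pt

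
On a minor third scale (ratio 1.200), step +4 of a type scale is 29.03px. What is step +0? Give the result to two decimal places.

14.00px

29.03 ÷ 1.200⁴ = 29.03 ÷ 2.07360 ≈ 14.000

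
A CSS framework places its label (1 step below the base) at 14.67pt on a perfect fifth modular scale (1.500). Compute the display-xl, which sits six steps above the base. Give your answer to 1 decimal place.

250.7pt

Moving from step -1 to step +6 is 7 steps up, so multiply by r⁷.
14.67 × 1.500⁷ = 14.67 × 17.08594 ≈ 250.651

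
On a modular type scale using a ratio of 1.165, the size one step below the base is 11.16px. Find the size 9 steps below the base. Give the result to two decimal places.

3.29px

Moving from step -1 to step -9 is 8 steps down, so divide by r⁸.
11.16 ÷ 1.165⁸ = 11.16 ÷ 3.39318 ≈ 3.289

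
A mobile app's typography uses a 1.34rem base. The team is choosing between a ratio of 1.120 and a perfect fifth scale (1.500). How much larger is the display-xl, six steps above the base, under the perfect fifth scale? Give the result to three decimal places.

At 1.120: 1.34 × 1.120⁶ = 2.64492rem
Perfect fifth: 1.34 × 1.500⁶ = 15.26344rem
Difference: 15.26344 − 2.64492 = 12.61852rem

12.619rem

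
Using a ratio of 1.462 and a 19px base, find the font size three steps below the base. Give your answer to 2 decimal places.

6.08px

Every step multiplies by the scale ratio.
19.0 ÷ 1.462³ = 19.0 ÷ 3.12494 ≈ 6.08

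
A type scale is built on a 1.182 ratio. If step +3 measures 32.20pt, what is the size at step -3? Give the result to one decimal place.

11.8pt

32.20 ÷ 1.182⁶ = 32.20 ÷ 2.72712 ≈ 11.807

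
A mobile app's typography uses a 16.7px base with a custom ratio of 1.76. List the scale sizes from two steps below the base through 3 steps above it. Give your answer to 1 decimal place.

5.4px, 9.5px, 16.7px, 29.4px, 51.7px, 91.0px

Step -2: 16.7 ÷ 1.76² = 5.4
Step -1: 16.7 ÷ 1.76 = 9.5
Step 0: 16.7px
Step 1: 16.7 × 1.76 = 29.4
Step 2: 16.7 × 1.76² = 51.7
Step 3: 16.7 × 1.76³ = 91.0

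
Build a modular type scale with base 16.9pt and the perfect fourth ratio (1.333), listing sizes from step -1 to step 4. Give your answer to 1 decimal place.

12.7pt, 16.9pt, 22.5pt, 30.0pt, 40.0pt, 53.4pt

Step -1: 16.9 ÷ 1.333 = 12.7
Step 0: 16.9pt
Step 1: 16.9 × 1.333 = 22.5
Step 2: 16.9 × 1.333² = 30.0
Step 3: 16.9 × 1.333³ = 40.0
Step 4: 16.9 × 1.333⁴ = 53.4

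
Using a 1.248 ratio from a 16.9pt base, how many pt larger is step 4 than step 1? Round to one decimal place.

Step 1: 16.9 × 1.248 = 21.091pt
Step 4: 16.9 × 1.248⁴ = 40.996pt
Difference: 40.996 − 21.091 = 19.905pt

19.9pt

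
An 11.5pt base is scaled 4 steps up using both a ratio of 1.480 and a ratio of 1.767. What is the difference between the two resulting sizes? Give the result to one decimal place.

At 1.480: 11.5 × 1.480⁴ = 55.175pt
At 1.767: 11.5 × 1.767⁴ = 112.110pt
Difference: 112.110 − 55.175 = 56.935pt

56.9pt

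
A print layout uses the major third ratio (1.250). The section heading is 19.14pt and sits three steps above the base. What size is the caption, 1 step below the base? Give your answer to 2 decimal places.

19.14 ÷ 1.250⁴ = 19.14 ÷ 2.44141 ≈ 7.840

7.84pt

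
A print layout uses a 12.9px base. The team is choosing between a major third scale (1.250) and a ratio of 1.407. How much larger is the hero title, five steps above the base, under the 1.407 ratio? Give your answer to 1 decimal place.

Major third: 12.9 × 1.250⁵ = 39.368px
At 1.407: 12.9 × 1.407⁵ = 71.131px
Difference: 71.131 − 39.368 = 31.763px

31.8px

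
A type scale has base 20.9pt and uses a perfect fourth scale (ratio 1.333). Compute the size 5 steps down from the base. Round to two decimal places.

4.97pt

Each step on a modular scale multiplies by the ratio, so the size n steps from the base is base × ratioⁿ.
20.9 ÷ 1.333⁵ = 20.9 ÷ 4.20873 ≈ 4.97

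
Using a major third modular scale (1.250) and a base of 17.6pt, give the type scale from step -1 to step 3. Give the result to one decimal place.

14.1pt, 17.6pt, 22.0pt, 27.5pt, 34.4pt

Step -1: 17.6 ÷ 1.250 = 14.1
Step 0: 17.6pt
Step 1: 17.6 × 1.250 = 22.0
Step 2: 17.6 × 1.250² = 27.5
Step 3: 17.6 × 1.250³ = 34.4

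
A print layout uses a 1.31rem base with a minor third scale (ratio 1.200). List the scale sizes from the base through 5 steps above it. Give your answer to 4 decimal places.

Step 0: 1.31rem
Step 1: 1.31 × 1.200 = 1.5720
Step 2: 1.31 × 1.200² = 1.8864
Step 3: 1.31 × 1.200³ = 2.2637
Step 4: 1.31 × 1.200⁴ = 2.7164
Step 5: 1.31 × 1.200⁵ = 3.2597

1.3100rem, 1.5720rem, 1.8864rem, 2.2637rem, 2.7164rem, 3.2597rem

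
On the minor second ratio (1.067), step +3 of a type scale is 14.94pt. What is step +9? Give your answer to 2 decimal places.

22.05pt

14.94 × 1.067⁶ = 14.94 × 1.47566 ≈ 22.046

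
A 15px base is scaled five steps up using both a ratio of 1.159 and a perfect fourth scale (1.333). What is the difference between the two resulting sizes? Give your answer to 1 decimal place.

At 1.159: 15.0 × 1.159⁵ = 31.370px
Perfect fourth: 15.0 × 1.333⁵ = 63.131px
Difference: 63.131 − 31.370 = 31.761px

31.8px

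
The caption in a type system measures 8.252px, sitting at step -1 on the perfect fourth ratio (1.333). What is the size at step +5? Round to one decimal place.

Moving from step -1 to step +5 is 6 steps up, so multiply by r⁶.
8.252 × 1.333⁶ = 8.252 × 5.61023 ≈ 46.296

46.3px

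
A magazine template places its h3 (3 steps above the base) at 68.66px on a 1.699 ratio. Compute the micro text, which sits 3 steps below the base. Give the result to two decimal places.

2.85px

The gap is -3 − (3) = -6 steps, so the factor is 1.699^-6.
68.66 ÷ 1.699⁶ = 68.66 ÷ 24.05250 ≈ 2.855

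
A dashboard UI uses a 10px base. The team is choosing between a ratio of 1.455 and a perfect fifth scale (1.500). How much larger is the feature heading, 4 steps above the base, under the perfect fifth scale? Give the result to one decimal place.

5.8px

At 1.455: 10.0 × 1.455⁴ = 44.818px
Perfect fifth: 10.0 × 1.500⁴ = 50.625px
Difference: 50.625 − 44.818 = 5.807px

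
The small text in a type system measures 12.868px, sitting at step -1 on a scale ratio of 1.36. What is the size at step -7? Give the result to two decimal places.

12.868 ÷ 1.36⁶ = 12.868 ÷ 6.32752 ≈ 2.034

2.03px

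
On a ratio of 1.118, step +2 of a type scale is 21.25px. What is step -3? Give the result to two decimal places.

12.17px

The gap is -3 − (2) = -5 steps, so the factor is 1.118^-5.
21.25 ÷ 1.118⁵ = 21.25 ÷ 1.74666 ≈ 12.166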